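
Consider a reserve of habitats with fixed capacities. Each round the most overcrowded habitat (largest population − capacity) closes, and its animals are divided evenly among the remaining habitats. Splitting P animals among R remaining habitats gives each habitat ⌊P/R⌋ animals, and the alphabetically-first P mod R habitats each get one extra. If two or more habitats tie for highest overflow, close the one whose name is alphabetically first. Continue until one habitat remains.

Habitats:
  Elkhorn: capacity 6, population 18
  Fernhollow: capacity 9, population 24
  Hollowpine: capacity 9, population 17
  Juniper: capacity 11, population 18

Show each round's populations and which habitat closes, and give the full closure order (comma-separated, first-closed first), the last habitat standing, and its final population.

Round 1: Elkhorn=18 Fernhollow=24 Hollowpine=17 Juniper=18 → close Fernhollow (overflow 15)
  24÷3 = 8 each, +1 to first 0
Round 2: Elkhorn=26 Hollowpine=25 Juniper=26 → close Elkhorn (overflow 20)
  26÷2 = 13 each, +1 to first 0
Round 3: Hollowpine=38 Juniper=39 → close Hollowpine (overflow 29)
  38÷1 = 38 each, +1 to first 0

Closure order: Fernhollow, Elkhorn, Hollowpine
Last habitat: Juniper with 77 animals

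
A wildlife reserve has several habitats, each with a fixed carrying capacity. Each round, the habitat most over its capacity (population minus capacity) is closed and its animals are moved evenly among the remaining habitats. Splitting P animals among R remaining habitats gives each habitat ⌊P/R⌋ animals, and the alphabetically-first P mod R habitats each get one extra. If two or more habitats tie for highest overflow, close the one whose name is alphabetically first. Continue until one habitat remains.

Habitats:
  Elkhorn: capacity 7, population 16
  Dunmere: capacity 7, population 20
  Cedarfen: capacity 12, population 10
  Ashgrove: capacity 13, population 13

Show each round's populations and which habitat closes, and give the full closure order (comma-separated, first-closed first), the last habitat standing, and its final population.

Round 1: Ashgrove=13 Cedarfen=10 Dunmere=20 Elkhorn=16 → close Dunmere (overflow 13)
  20÷3 = 6 each, +1 to first 2
Round 2: Ashgrove=20 Cedarfen=17 Elkhorn=22 → close Elkhorn (overflow 15)
  22÷2 = 11 each, +1 to first 0
Round 3: Ashgrove=31 Cedarfen=28 → close Ashgrove (overflow 18)
  31÷1 = 31 each, +1 to first 0

Closure order: Dunmere, Elkhorn, Ashgrove
Last habitat: Cedarfen with 59 animals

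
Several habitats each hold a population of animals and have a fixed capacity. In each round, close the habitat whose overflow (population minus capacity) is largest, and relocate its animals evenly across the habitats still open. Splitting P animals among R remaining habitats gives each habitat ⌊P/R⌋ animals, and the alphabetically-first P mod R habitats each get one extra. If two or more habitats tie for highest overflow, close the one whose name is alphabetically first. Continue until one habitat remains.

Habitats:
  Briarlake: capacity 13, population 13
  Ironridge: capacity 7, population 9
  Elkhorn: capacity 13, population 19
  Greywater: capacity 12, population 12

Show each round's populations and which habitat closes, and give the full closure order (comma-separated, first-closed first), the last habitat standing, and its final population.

Closure order: Elkhorn, Ironridge, Briarlake
Last habitat: Greywater with 53 animals

Round 1: Briarlake=13 Elkhorn=19 Greywater=12 Ironridge=9 → close Elkhorn (overflow 6)
  19÷3 = 6 each, +1 to first 1
Round 2: Briarlake=20 Greywater=18 Ironridge=15 → close Ironridge (overflow 8)
  15÷2 = 7 each, +1 to first 1
Round 3: Briarlake=28 Greywater=25 → close Briarlake (overflow 15)
  28÷1 = 28 each, +1 to first 0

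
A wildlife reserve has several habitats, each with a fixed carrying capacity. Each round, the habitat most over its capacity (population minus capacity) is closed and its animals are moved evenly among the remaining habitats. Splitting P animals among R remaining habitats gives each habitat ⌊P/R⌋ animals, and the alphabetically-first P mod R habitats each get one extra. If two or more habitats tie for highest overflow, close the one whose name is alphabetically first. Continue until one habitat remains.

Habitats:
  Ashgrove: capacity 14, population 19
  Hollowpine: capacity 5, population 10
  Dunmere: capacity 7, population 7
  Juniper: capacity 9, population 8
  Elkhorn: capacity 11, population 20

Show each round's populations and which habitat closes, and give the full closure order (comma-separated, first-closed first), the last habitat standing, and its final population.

Round 1: Ashgrove=19 Dunmere=7 Elkhorn=20 Hollowpine=10 Juniper=8 → close Elkhorn (overflow 9)
  20÷4 = 5 each, +1 to first 0
Round 2: Ashgrove=24 Dunmere=12 Hollowpine=15 Juniper=13 → close Ashgrove (overflow 10)
  24÷3 = 8 each, +1 to first 0
Round 3: Dunmere=20 Hollowpine=23 Juniper=21 → close Hollowpine (overflow 18)
  23÷2 = 11 each, +1 to first 1
Round 4: Dunmere=32 Juniper=32 → close Dunmere (overflow 25)
  32÷1 = 32 each, +1 to first 0

Closure order: Elkhorn, Ashgrove, Hollowpine, Dunmere
Last habitat: Juniper with 64 animals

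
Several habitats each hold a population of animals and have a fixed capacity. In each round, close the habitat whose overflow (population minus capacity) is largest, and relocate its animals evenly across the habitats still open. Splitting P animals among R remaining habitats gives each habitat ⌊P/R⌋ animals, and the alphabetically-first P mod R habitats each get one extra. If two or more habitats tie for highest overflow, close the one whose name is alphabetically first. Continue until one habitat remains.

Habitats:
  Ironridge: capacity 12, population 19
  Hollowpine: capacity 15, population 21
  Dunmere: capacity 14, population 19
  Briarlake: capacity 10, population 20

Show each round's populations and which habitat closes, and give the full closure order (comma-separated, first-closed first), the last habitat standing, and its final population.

Round 1: Briarlake=20 Dunmere=19 Hollowpine=21 Ironridge=19 → close Briarlake (overflow 10)
  20÷3 = 6 each, +1 to first 2
Round 2: Dunmere=26 Hollowpine=28 Ironridge=25 → close Hollowpine (overflow 13)
  28÷2 = 14 each, +1 to first 0
Round 3: Dunmere=40 Ironridge=39 → close Ironridge (overflow 27)
  39÷1 = 39 each, +1 to first 0

Closure order: Briarlake, Hollowpine, Ironridge
Last habitat: Dunmere with 79 animals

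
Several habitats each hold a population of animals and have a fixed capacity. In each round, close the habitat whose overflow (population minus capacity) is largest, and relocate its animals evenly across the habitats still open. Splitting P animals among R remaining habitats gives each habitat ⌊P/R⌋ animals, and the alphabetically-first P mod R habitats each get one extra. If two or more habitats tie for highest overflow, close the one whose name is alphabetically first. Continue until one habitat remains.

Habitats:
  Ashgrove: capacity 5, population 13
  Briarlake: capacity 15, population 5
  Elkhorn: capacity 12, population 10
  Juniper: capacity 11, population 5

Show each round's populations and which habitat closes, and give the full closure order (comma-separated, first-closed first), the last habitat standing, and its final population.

Closure order: Ashgrove, Elkhorn, Juniper
Last habitat: Briarlake with 33 animals

Round 1: Ashgrove=13 Briarlake=5 Elkhorn=10 Juniper=5 → close Ashgrove (overflow 8)
  13÷3 = 4 each, +1 to first 1
Round 2: Briarlake=10 Elkhorn=14 Juniper=9 → close Elkhorn (overflow 2)
  14÷2 = 7 each, +1 to first 0
Round 3: Briarlake=17 Juniper=16 → close Juniper (overflow 5)
  16÷1 = 16 each, +1 to first 0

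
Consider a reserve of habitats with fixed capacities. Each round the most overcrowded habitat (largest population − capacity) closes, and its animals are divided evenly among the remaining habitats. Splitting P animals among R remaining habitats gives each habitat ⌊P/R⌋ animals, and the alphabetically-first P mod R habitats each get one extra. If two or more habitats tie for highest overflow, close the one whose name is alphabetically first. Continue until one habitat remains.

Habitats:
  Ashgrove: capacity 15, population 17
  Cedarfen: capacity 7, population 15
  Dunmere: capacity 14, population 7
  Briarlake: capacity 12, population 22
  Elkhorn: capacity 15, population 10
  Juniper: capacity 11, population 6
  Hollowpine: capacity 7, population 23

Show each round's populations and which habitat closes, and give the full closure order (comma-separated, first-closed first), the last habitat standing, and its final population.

Closure order: Hollowpine, Briarlake, Cedarfen, Ashgrove, Elkhorn, Juniper
Last habitat: Dunmere with 100 animals

Round 1: Ashgrove=17 Briarlake=22 Cedarfen=15 Dunmere=7 Elkhorn=10 Hollowpine=23 Juniper=6 → close Hollowpine (overflow 16)
  23÷6 = 3 each, +1 to first 5
Round 2: Ashgrove=21 Briarlake=26 Cedarfen=19 Dunmere=11 Elkhorn=14 Juniper=9 → close Briarlake (overflow 14)
  26÷5 = 5 each, +1 to first 1
Round 3: Ashgrove=27 Cedarfen=24 Dunmere=16 Elkhorn=19 Juniper=14 → close Cedarfen (overflow 17)
  24÷4 = 6 each, +1 to first 0
Round 4: Ashgrove=33 Dunmere=22 Elkhorn=25 Juniper=20 → close Ashgrove (overflow 18)
  33÷3 = 11 each, +1 to first 0
Round 5: Dunmere=33 Elkhorn=36 Juniper=31 → close Elkhorn (overflow 21)
  36÷2 = 18 each, +1 to first 0
Round 6: Dunmere=51 Juniper=49 → close Juniper (overflow 38)
  49÷1 = 49 each, +1 to first 0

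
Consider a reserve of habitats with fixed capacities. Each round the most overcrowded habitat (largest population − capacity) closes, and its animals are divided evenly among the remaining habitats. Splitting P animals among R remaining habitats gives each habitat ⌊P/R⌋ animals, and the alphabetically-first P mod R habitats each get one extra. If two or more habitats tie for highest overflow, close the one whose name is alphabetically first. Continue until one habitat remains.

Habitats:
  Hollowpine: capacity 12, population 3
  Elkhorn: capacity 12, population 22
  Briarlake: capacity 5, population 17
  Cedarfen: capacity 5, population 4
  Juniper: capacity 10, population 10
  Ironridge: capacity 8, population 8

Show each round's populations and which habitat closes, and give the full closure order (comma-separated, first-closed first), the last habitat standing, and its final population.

Closure order: Briarlake, Elkhorn, Cedarfen, Ironridge, Juniper
Last habitat: Hollowpine with 64 animals

Round 1: Briarlake=17 Cedarfen=4 Elkhorn=22 Hollowpine=3 Ironridge=8 Juniper=10 → close Briarlake (overflow 12)
  17÷5 = 3 each, +1 to first 2
Round 2: Cedarfen=8 Elkhorn=26 Hollowpine=6 Ironridge=11 Juniper=13 → close Elkhorn (overflow 14)
  26÷4 = 6 each, +1 to first 2
Round 3: Cedarfen=15 Hollowpine=13 Ironridge=17 Juniper=19 → close Cedarfen (overflow 10)
  15÷3 = 5 each, +1 to first 0
Round 4: Hollowpine=18 Ironridge=22 Juniper=24 → close Ironridge (overflow 14)
  22÷2 = 11 each, +1 to first 0
Round 5: Hollowpine=29 Juniper=35 → close Juniper (overflow 25)
  35÷1 = 35 each, +1 to first 0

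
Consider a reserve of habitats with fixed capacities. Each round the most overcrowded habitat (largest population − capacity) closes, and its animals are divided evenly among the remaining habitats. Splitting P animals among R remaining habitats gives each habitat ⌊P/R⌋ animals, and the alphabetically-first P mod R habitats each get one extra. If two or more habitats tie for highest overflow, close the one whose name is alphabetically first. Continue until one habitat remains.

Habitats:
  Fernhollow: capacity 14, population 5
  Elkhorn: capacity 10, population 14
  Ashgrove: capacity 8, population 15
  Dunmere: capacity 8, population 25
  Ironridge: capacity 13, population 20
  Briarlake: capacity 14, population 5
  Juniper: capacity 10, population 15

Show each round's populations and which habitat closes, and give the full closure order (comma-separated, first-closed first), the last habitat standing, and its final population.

Round 1: Ashgrove=15 Briarlake=5 Dunmere=25 Elkhorn=14 Fernhollow=5 Ironridge=20 Juniper=15 → close Dunmere (overflow 17)
  25÷6 = 4 each, +1 to first 1
Round 2: Ashgrove=20 Briarlake=9 Elkhorn=18 Fernhollow=9 Ironridge=24 Juniper=19 → close Ashgrove (overflow 12)
  20÷5 = 4 each, +1 to first 0
Round 3: Briarlake=13 Elkhorn=22 Fernhollow=13 Ironridge=28 Juniper=23 → close Ironridge (overflow 15)
  28÷4 = 7 each, +1 to first 0
Round 4: Briarlake=20 Elkhorn=29 Fernhollow=20 Juniper=30 → close Juniper (overflow 20)
  30÷3 = 10 each, +1 to first 0
Round 5: Briarlake=30 Elkhorn=39 Fernhollow=30 → close Elkhorn (overflow 29)
  39÷2 = 19 each, +1 to first 1
Round 6: Briarlake=50 Fernhollow=49 → close Briarlake (overflow 36)
  50÷1 = 50 each, +1 to first 0

Closure order: Dunmere, Ashgrove, Ironridge, Juniper, Elkhorn, Briarlake
Last habitat: Fernhollow with 99 animals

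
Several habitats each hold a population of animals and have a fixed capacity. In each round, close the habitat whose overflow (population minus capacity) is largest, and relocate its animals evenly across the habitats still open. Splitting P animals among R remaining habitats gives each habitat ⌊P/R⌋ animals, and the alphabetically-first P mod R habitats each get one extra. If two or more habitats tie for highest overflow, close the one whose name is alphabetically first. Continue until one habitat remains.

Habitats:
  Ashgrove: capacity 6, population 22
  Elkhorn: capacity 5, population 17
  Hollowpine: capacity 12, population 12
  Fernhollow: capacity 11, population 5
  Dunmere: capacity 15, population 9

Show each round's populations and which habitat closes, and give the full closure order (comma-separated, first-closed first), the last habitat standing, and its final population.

Closure order: Ashgrove, Elkhorn, Hollowpine, Dunmere
Last habitat: Fernhollow with 65 animals

Round 1: Ashgrove=22 Dunmere=9 Elkhorn=17 Fernhollow=5 Hollowpine=12 → close Ashgrove (overflow 16)
  22÷4 = 5 each, +1 to first 2
Round 2: Dunmere=15 Elkhorn=23 Fernhollow=10 Hollowpine=17 → close Elkhorn (overflow 18)
  23÷3 = 7 each, +1 to first 2
Round 3: Dunmere=23 Fernhollow=18 Hollowpine=24 → close Hollowpine (overflow 12)
  24÷2 = 12 each, +1 to first 0
Round 4: Dunmere=35 Fernhollow=30 → close Dunmere (overflow 20)
  35÷1 = 35 each, +1 to first 0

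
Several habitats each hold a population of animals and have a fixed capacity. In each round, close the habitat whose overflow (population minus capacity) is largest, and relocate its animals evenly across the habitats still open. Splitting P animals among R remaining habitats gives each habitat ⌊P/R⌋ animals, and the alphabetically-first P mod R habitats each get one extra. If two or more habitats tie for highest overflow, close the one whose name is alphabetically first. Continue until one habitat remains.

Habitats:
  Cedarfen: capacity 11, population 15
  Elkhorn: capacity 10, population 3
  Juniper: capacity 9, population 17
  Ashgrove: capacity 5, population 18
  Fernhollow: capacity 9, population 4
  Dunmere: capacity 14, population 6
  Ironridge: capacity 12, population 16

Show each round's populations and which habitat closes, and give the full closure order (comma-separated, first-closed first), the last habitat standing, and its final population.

Closure order: Ashgrove, Juniper, Cedarfen, Ironridge, Fernhollow, Dunmere
Last habitat: Elkhorn with 79 animals

Round 1: Ashgrove=18 Cedarfen=15 Dunmere=6 Elkhorn=3 Fernhollow=4 Ironridge=16 Juniper=17 → close Ashgrove (overflow 13)
  18÷6 = 3 each, +1 to first 0
Round 2: Cedarfen=18 Dunmere=9 Elkhorn=6 Fernhollow=7 Ironridge=19 Juniper=20 → close Juniper (overflow 11)
  20÷5 = 4 each, +1 to first 0
Round 3: Cedarfen=22 Dunmere=13 Elkhorn=10 Fernhollow=11 Ironridge=23 → close Cedarfen (overflow 11)
  22÷4 = 5 each, +1 to first 2
Round 4: Dunmere=19 Elkhorn=16 Fernhollow=16 Ironridge=28 → close Ironridge (overflow 16)
  28÷3 = 9 each, +1 to first 1
Round 5: Dunmere=29 Elkhorn=25 Fernhollow=25 → close Fernhollow (overflow 16)
  25÷2 = 12 each, +1 to first 1
Round 6: Dunmere=42 Elkhorn=37 → close Dunmere (overflow 28)
  42÷1 = 42 each, +1 to first 0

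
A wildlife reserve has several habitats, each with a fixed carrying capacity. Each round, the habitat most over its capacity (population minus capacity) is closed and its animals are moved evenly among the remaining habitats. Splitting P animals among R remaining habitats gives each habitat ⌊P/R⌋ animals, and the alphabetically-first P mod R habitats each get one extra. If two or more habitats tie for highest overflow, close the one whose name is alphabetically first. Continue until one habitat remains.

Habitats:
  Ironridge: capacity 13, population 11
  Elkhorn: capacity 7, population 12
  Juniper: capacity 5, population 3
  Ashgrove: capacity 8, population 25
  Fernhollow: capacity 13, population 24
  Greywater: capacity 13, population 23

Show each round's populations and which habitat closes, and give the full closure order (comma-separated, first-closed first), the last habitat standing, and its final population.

Closure order: Ashgrove, Fernhollow, Greywater, Elkhorn, Ironridge
Last habitat: Juniper with 98 animals

Round 1: Ashgrove=25 Elkhorn=12 Fernhollow=24 Greywater=23 Ironridge=11 Juniper=3 → close Ashgrove (overflow 17)
  25÷5 = 5 each, +1 to first 0
Round 2: Elkhorn=17 Fernhollow=29 Greywater=28 Ironridge=16 Juniper=8 → close Fernhollow (overflow 16)
  29÷4 = 7 each, +1 to first 1
Round 3: Elkhorn=25 Greywater=35 Ironridge=23 Juniper=15 → close Greywater (overflow 22)
  35÷3 = 11 each, +1 to first 2
Round 4: Elkhorn=37 Ironridge=35 Juniper=26 → close Elkhorn (overflow 30)
  37÷2 = 18 each, +1 to first 1
Round 5: Ironridge=54 Juniper=44 → close Ironridge (overflow 41)
  54÷1 = 54 each, +1 to first 0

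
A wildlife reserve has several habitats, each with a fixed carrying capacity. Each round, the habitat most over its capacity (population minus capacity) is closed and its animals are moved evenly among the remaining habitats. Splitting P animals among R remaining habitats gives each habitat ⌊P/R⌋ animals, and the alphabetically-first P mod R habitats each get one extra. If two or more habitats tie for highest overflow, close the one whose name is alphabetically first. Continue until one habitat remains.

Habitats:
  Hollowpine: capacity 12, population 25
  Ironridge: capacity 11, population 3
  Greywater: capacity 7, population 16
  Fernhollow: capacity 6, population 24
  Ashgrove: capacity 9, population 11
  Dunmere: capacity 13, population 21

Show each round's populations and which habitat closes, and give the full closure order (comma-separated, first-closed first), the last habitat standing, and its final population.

Round 1: Ashgrove=11 Dunmere=21 Fernhollow=24 Greywater=16 Hollowpine=25 Ironridge=3 → close Fernhollow (overflow 18)
  24÷5 = 4 each, +1 to first 4
Round 2: Ashgrove=16 Dunmere=26 Greywater=21 Hollowpine=30 Ironridge=7 → close Hollowpine (overflow 18)
  30÷4 = 7 each, +1 to first 2
Round 3: Ashgrove=24 Dunmere=34 Greywater=28 Ironridge=14 → close Dunmere (overflow 21)
  34÷3 = 11 each, +1 to first 1
Round 4: Ashgrove=36 Greywater=39 Ironridge=25 → close Greywater (overflow 32)
  39÷2 = 19 each, +1 to first 1
Round 5: Ashgrove=56 Ironridge=44 → close Ashgrove (overflow 47)
  56÷1 = 56 each, +1 to first 0

Closure order: Fernhollow, Hollowpine, Dunmere, Greywater, Ashgrove
Last habitat: Ironridge with 100 animals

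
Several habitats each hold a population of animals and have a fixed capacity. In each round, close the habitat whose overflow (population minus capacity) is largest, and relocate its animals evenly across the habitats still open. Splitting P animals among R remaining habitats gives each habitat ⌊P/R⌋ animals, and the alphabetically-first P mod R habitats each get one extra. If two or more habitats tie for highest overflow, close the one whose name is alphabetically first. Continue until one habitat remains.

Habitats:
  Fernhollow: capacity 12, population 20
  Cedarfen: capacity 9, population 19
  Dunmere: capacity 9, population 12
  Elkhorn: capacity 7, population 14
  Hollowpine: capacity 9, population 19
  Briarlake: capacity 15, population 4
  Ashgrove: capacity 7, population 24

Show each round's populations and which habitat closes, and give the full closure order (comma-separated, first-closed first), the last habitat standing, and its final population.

Closure order: Ashgrove, Cedarfen, Hollowpine, Elkhorn, Fernhollow, Dunmere
Last habitat: Briarlake with 112 animals

Round 1: Ashgrove=24 Briarlake=4 Cedarfen=19 Dunmere=12 Elkhorn=14 Fernhollow=20 Hollowpine=19 → close Ashgrove (overflow 17)
  24÷6 = 4 each, +1 to first 0
Round 2: Briarlake=8 Cedarfen=23 Dunmere=16 Elkhorn=18 Fernhollow=24 Hollowpine=23 → close Cedarfen (overflow 14)
  23÷5 = 4 each, +1 to first 3
Round 3: Briarlake=13 Dunmere=21 Elkhorn=23 Fernhollow=28 Hollowpine=27 → close Hollowpine (overflow 18)
  27÷4 = 6 each, +1 to first 3
Round 4: Briarlake=20 Dunmere=28 Elkhorn=30 Fernhollow=34 → close Elkhorn (overflow 23)
  30÷3 = 10 each, +1 to first 0
Round 5: Briarlake=30 Dunmere=38 Fernhollow=44 → close Fernhollow (overflow 32)
  44÷2 = 22 each, +1 to first 0
Round 6: Briarlake=52 Dunmere=60 → close Dunmere (overflow 51)
  60÷1 = 60 each, +1 to first 0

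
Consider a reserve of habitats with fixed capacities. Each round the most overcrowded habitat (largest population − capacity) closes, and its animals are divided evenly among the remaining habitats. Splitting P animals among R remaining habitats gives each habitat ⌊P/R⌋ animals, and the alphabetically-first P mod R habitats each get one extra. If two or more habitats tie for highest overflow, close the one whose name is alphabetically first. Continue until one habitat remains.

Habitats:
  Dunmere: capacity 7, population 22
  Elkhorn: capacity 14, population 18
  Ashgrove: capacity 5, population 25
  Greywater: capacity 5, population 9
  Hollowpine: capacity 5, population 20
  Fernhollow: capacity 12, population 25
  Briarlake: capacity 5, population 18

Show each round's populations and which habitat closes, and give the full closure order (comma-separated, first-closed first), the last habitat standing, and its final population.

Round 1: Ashgrove=25 Briarlake=18 Dunmere=22 Elkhorn=18 Fernhollow=25 Greywater=9 Hollowpine=20 → close Ashgrove (overflow 20)
  25÷6 = 4 each, +1 to first 1
Round 2: Briarlake=23 Dunmere=26 Elkhorn=22 Fernhollow=29 Greywater=13 Hollowpine=24 → close Dunmere (overflow 19)
  26÷5 = 5 each, +1 to first 1
Round 3: Briarlake=29 Elkhorn=27 Fernhollow=34 Greywater=18 Hollowpine=29 → close Briarlake (overflow 24)
  29÷4 = 7 each, +1 to first 1
Round 4: Elkhorn=35 Fernhollow=41 Greywater=25 Hollowpine=36 → close Hollowpine (overflow 31)
  36÷3 = 12 each, +1 to first 0
Round 5: Elkhorn=47 Fernhollow=53 Greywater=37 → close Fernhollow (overflow 41)
  53÷2 = 26 each, +1 to first 1
Round 6: Elkhorn=74 Greywater=63 → close Elkhorn (overflow 60)
  74÷1 = 74 each, +1 to first 0

Closure order: Ashgrove, Dunmere, Briarlake, Hollowpine, Fernhollow, Elkhorn
Last habitat: Greywater with 137 animals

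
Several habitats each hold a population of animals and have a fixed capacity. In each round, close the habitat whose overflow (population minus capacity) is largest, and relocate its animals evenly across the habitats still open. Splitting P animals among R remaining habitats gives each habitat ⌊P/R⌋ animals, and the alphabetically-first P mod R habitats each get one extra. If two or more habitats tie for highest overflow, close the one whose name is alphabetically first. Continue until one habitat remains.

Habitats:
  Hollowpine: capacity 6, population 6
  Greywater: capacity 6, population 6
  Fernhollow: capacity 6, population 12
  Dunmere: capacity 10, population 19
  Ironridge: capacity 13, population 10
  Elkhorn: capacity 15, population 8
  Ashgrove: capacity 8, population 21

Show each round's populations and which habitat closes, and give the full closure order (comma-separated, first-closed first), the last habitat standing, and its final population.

Closure order: Ashgrove, Dunmere, Fernhollow, Greywater, Hollowpine, Elkhorn
Last habitat: Ironridge with 82 animals

Round 1: Ashgrove=21 Dunmere=19 Elkhorn=8 Fernhollow=12 Greywater=6 Hollowpine=6 Ironridge=10 → close Ashgrove (overflow 13)
  21÷6 = 3 each, +1 to first 3
Round 2: Dunmere=23 Elkhorn=12 Fernhollow=16 Greywater=9 Hollowpine=9 Ironridge=13 → close Dunmere (overflow 13)
  23÷5 = 4 each, +1 to first 3
Round 3: Elkhorn=17 Fernhollow=21 Greywater=14 Hollowpine=13 Ironridge=17 → close Fernhollow (overflow 15)
  21÷4 = 5 each, +1 to first 1
Round 4: Elkhorn=23 Greywater=19 Hollowpine=18 Ironridge=22 → close Greywater (overflow 13)
  19÷3 = 6 each, +1 to first 1
Round 5: Elkhorn=30 Hollowpine=24 Ironridge=28 → close Hollowpine (overflow 18)
  24÷2 = 12 each, +1 to first 0
Round 6: Elkhorn=42 Ironridge=40 → close Elkhorn (overflow 27)
  42÷1 = 42 each, +1 to first 0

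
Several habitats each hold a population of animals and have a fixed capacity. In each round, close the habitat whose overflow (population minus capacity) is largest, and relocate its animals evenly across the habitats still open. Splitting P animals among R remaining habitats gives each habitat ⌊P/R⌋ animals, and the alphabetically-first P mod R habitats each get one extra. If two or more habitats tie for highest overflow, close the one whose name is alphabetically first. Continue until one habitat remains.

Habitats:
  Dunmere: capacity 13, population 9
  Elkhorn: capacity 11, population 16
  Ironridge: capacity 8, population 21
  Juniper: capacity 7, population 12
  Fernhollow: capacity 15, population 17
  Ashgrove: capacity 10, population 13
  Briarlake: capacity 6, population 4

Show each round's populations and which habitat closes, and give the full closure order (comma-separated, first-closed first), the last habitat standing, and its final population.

Round 1: Ashgrove=13 Briarlake=4 Dunmere=9 Elkhorn=16 Fernhollow=17 Ironridge=21 Juniper=12 → close Ironridge (overflow 13)
  21÷6 = 3 each, +1 to first 3
Round 2: Ashgrove=17 Briarlake=8 Dunmere=13 Elkhorn=19 Fernhollow=20 Juniper=15 → close Elkhorn (overflow 8)
  19÷5 = 3 each, +1 to first 4
Round 3: Ashgrove=21 Briarlake=12 Dunmere=17 Fernhollow=24 Juniper=18 → close Ashgrove (overflow 11)
  21÷4 = 5 each, +1 to first 1
Round 4: Briarlake=18 Dunmere=22 Fernhollow=29 Juniper=23 → close Juniper (overflow 16)
  23÷3 = 7 each, +1 to first 2
Round 5: Briarlake=26 Dunmere=30 Fernhollow=36 → close Fernhollow (overflow 21)
  36÷2 = 18 each, +1 to first 0
Round 6: Briarlake=44 Dunmere=48 → close Briarlake (overflow 38)
  44÷1 = 44 each, +1 to first 0

Closure order: Ironridge, Elkhorn, Ashgrove, Juniper, Fernhollow, Briarlake
Last habitat: Dunmere with 92 animals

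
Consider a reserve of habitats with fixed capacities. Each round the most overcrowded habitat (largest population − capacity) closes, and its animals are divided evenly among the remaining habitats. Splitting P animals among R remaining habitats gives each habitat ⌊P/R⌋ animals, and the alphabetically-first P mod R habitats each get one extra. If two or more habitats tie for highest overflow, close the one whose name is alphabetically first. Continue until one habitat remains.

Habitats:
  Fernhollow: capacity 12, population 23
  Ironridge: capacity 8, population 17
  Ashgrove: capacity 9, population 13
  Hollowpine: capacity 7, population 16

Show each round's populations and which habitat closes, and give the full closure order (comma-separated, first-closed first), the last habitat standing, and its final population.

Closure order: Fernhollow, Hollowpine, Ironridge
Last habitat: Ashgrove with 69 animals

Round 1: Ashgrove=13 Fernhollow=23 Hollowpine=16 Ironridge=17 → close Fernhollow (overflow 11)
  23÷3 = 7 each, +1 to first 2
Round 2: Ashgrove=21 Hollowpine=24 Ironridge=24 → close Hollowpine (overflow 17)
  24÷2 = 12 each, +1 to first 0
Round 3: Ashgrove=33 Ironridge=36 → close Ironridge (overflow 28)
  36÷1 = 36 each, +1 to first 0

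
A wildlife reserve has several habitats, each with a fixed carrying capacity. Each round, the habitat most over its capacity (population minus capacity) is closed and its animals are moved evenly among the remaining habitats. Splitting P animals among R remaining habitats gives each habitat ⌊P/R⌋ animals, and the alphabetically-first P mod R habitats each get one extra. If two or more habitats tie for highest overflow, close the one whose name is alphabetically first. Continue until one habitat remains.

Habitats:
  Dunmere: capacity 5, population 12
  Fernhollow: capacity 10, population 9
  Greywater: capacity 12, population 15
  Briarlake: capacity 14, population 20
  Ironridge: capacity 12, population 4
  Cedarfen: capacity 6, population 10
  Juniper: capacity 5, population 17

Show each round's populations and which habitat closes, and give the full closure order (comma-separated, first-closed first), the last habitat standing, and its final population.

Round 1: Briarlake=20 Cedarfen=10 Dunmere=12 Fernhollow=9 Greywater=15 Ironridge=4 Juniper=17 → close Juniper (overflow 12)
  17÷6 = 2 each, +1 to first 5
Round 2: Briarlake=23 Cedarfen=13 Dunmere=15 Fernhollow=12 Greywater=18 Ironridge=6 → close Dunmere (overflow 10)
  15÷5 = 3 each, +1 to first 0
Round 3: Briarlake=26 Cedarfen=16 Fernhollow=15 Greywater=21 Ironridge=9 → close Briarlake (overflow 12)
  26÷4 = 6 each, +1 to first 2
Round 4: Cedarfen=23 Fernhollow=22 Greywater=27 Ironridge=15 → close Cedarfen (overflow 17)
  23÷3 = 7 each, +1 to first 2
Round 5: Fernhollow=30 Greywater=35 Ironridge=22 → close Greywater (overflow 23)
  35÷2 = 17 each, +1 to first 1
Round 6: Fernhollow=48 Ironridge=39 → close Fernhollow (overflow 38)
  48÷1 = 48 each, +1 to first 0

Closure order: Juniper, Dunmere, Briarlake, Cedarfen, Greywater, Fernhollow
Last habitat: Ironridge with 87 animals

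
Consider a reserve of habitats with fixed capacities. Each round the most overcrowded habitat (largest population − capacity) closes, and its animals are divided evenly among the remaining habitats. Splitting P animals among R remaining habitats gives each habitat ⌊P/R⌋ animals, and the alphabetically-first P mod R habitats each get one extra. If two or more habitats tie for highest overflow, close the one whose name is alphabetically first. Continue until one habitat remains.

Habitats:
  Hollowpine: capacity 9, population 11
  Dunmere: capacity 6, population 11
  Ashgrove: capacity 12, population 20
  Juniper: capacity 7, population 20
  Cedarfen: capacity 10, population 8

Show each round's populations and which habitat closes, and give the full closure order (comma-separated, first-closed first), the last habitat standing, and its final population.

Round 1: Ashgrove=20 Cedarfen=8 Dunmere=11 Hollowpine=11 Juniper=20 → close Juniper (overflow 13)
  20÷4 = 5 each, +1 to first 0
Round 2: Ashgrove=25 Cedarfen=13 Dunmere=16 Hollowpine=16 → close Ashgrove (overflow 13)
  25÷3 = 8 each, +1 to first 1
Round 3: Cedarfen=22 Dunmere=24 Hollowpine=24 → close Dunmere (overflow 18)
  24÷2 = 12 each, +1 to first 0
Round 4: Cedarfen=34 Hollowpine=36 → close Hollowpine (overflow 27)
  36÷1 = 36 each, +1 to first 0

Closure order: Juniper, Ashgrove, Dunmere, Hollowpine
Last habitat: Cedarfen with 70 animals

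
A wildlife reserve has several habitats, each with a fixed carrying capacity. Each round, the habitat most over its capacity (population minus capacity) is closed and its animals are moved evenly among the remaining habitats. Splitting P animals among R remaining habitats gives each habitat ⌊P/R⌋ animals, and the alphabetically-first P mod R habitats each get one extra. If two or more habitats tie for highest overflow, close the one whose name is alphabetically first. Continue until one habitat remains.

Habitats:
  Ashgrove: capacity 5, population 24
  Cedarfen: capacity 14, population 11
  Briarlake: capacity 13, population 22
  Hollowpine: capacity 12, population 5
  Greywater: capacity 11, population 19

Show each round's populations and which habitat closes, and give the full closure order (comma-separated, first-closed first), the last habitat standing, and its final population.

Closure order: Ashgrove, Briarlake, Greywater, Cedarfen
Last habitat: Hollowpine with 81 animals

Round 1: Ashgrove=24 Briarlake=22 Cedarfen=11 Greywater=19 Hollowpine=5 → close Ashgrove (overflow 19)
  24÷4 = 6 each, +1 to first 0
Round 2: Briarlake=28 Cedarfen=17 Greywater=25 Hollowpine=11 → close Briarlake (overflow 15)
  28÷3 = 9 each, +1 to first 1
Round 3: Cedarfen=27 Greywater=34 Hollowpine=20 → close Greywater (overflow 23)
  34÷2 = 17 each, +1 to first 0
Round 4: Cedarfen=44 Hollowpine=37 → close Cedarfen (overflow 30)
  44÷1 = 44 each, +1 to first 0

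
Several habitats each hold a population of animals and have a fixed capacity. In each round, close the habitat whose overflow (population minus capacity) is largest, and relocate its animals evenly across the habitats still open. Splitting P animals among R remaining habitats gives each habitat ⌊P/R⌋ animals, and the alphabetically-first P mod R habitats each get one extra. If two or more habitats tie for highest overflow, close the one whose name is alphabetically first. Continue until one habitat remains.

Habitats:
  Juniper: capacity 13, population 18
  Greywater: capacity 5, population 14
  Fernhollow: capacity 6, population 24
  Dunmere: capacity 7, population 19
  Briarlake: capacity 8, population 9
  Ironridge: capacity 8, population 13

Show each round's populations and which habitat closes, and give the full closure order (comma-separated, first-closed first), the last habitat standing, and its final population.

Round 1: Briarlake=9 Dunmere=19 Fernhollow=24 Greywater=14 Ironridge=13 Juniper=18 → close Fernhollow (overflow 18)
  24÷5 = 4 each, +1 to first 4
Round 2: Briarlake=14 Dunmere=24 Greywater=19 Ironridge=18 Juniper=22 → close Dunmere (overflow 17)
  24÷4 = 6 each, +1 to first 0
Round 3: Briarlake=20 Greywater=25 Ironridge=24 Juniper=28 → close Greywater (overflow 20)
  25÷3 = 8 each, +1 to first 1
Round 4: Briarlake=29 Ironridge=32 Juniper=36 → close Ironridge (overflow 24)
  32÷2 = 16 each, +1 to first 0
Round 5: Briarlake=45 Juniper=52 → close Juniper (overflow 39)
  52÷1 = 52 each, +1 to first 0

Closure order: Fernhollow, Dunmere, Greywater, Ironridge, Juniper
Last habitat: Briarlake with 97 animals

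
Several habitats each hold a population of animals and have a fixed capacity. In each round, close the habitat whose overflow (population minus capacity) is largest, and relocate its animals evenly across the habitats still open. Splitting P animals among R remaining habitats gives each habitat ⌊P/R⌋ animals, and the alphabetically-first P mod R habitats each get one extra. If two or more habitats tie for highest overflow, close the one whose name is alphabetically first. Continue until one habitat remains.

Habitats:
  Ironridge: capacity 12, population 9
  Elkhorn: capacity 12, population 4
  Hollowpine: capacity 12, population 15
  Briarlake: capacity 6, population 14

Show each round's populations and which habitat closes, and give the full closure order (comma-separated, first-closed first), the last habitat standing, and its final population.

Closure order: Briarlake, Hollowpine, Ironridge
Last habitat: Elkhorn with 42 animals

Round 1: Briarlake=14 Elkhorn=4 Hollowpine=15 Ironridge=9 → close Briarlake (overflow 8)
  14÷3 = 4 each, +1 to first 2
Round 2: Elkhorn=9 Hollowpine=20 Ironridge=13 → close Hollowpine (overflow 8)
  20÷2 = 10 each, +1 to first 0
Round 3: Elkhorn=19 Ironridge=23 → close Ironridge (overflow 11)
  23÷1 = 23 each, +1 to first 0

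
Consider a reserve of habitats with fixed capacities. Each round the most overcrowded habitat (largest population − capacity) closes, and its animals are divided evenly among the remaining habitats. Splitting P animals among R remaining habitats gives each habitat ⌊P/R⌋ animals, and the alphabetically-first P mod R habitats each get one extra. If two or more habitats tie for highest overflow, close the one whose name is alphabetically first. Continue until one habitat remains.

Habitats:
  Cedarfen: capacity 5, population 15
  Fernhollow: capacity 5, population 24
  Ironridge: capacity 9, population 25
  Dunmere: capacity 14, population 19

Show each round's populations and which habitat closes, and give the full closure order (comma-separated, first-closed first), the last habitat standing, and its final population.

Closure order: Fernhollow, Ironridge, Cedarfen
Last habitat: Dunmere with 83 animals

Round 1: Cedarfen=15 Dunmere=19 Fernhollow=24 Ironridge=25 → close Fernhollow (overflow 19)
  24÷3 = 8 each, +1 to first 0
Round 2: Cedarfen=23 Dunmere=27 Ironridge=33 → close Ironridge (overflow 24)
  33÷2 = 16 each, +1 to first 1
Round 3: Cedarfen=40 Dunmere=43 → close Cedarfen (overflow 35)
  40÷1 = 40 each, +1 to first 0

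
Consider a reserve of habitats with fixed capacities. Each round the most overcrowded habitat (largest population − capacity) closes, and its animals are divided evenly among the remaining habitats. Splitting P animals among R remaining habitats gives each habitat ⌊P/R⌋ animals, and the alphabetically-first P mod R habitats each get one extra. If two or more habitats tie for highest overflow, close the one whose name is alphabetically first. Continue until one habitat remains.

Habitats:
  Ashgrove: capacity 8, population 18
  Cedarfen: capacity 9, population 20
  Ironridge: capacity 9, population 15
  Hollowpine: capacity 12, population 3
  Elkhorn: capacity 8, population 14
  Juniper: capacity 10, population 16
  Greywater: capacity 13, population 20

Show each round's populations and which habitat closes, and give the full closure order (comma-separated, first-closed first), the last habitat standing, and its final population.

Closure order: Cedarfen, Ashgrove, Elkhorn, Greywater, Ironridge, Juniper
Last habitat: Hollowpine with 106 animals

Round 1: Ashgrove=18 Cedarfen=20 Elkhorn=14 Greywater=20 Hollowpine=3 Ironridge=15 Juniper=16 → close Cedarfen (overflow 11)
  20÷6 = 3 each, +1 to first 2
Round 2: Ashgrove=22 Elkhorn=18 Greywater=23 Hollowpine=6 Ironridge=18 Juniper=19 → close Ashgrove (overflow 14)
  22÷5 = 4 each, +1 to first 2
Round 3: Elkhorn=23 Greywater=28 Hollowpine=10 Ironridge=22 Juniper=23 → close Elkhorn (overflow 15)
  23÷4 = 5 each, +1 to first 3
Round 4: Greywater=34 Hollowpine=16 Ironridge=28 Juniper=28 → close Greywater (overflow 21)
  34÷3 = 11 each, +1 to first 1
Round 5: Hollowpine=28 Ironridge=39 Juniper=39 → close Ironridge (overflow 30)
  39÷2 = 19 each, +1 to first 1
Round 6: Hollowpine=48 Juniper=58 → close Juniper (overflow 48)
  58÷1 = 58 each, +1 to first 0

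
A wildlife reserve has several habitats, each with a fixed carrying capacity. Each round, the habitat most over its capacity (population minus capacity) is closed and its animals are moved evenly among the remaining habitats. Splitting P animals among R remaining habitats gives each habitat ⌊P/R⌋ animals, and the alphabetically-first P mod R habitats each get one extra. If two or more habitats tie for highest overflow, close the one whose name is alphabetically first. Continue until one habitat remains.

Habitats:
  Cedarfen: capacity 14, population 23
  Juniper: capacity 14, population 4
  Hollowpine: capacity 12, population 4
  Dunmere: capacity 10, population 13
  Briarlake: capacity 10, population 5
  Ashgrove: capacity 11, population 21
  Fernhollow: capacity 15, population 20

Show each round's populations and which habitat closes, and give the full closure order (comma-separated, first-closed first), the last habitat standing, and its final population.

Closure order: Ashgrove, Cedarfen, Dunmere, Fernhollow, Briarlake, Hollowpine
Last habitat: Juniper with 90 animals

Round 1: Ashgrove=21 Briarlake=5 Cedarfen=23 Dunmere=13 Fernhollow=20 Hollowpine=4 Juniper=4 → close Ashgrove (overflow 10)
  21÷6 = 3 each, +1 to first 3
Round 2: Briarlake=9 Cedarfen=27 Dunmere=17 Fernhollow=23 Hollowpine=7 Juniper=7 → close Cedarfen (overflow 13)
  27÷5 = 5 each, +1 to first 2
Round 3: Briarlake=15 Dunmere=23 Fernhollow=28 Hollowpine=12 Juniper=12 → close Dunmere (overflow 13)
  23÷4 = 5 each, +1 to first 3
Round 4: Briarlake=21 Fernhollow=34 Hollowpine=18 Juniper=17 → close Fernhollow (overflow 19)
  34÷3 = 11 each, +1 to first 1
Round 5: Briarlake=33 Hollowpine=29 Juniper=28 → close Briarlake (overflow 23)
  33÷2 = 16 each, +1 to first 1
Round 6: Hollowpine=46 Juniper=44 → close Hollowpine (overflow 34)
  46÷1 = 46 each, +1 to first 0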